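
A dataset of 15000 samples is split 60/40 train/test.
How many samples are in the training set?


Test set = 15000 * 40% = 6000. Training set = 15000 - 6000 = 9000.

9000


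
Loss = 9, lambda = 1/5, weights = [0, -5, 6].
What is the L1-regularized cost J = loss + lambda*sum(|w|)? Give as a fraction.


L1 norm = sum(|w|) = 11. J = 9 + 1/5 * 11 = 56/5.

56/5


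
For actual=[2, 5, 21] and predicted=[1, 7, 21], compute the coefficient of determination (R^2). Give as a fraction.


Mean(y) = 28/3. SS_res = 5. SS_tot = 626/3. R^2 = 1 - 5/(626/3) = 611/626.

611/626


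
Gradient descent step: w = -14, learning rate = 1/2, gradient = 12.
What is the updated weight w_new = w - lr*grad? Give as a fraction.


w_new = -14 - 1/2 * 12 = -14 - 6 = -20.

-20


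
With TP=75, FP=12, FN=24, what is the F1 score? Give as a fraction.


Precision = 75/87 = 25/29. Recall = 75/99 = 25/33. F1 = 2*P*R/(P+R) = 25/31.

25/31


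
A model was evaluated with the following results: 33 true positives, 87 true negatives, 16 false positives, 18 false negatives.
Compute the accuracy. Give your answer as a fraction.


Accuracy = (TP + TN) / (TP + TN + FP + FN) = (33 + 87) / 154 = 60/77.

60/77


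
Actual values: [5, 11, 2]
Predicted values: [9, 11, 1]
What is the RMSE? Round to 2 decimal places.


MSE = 5.6667. RMSE = sqrt(5.6667) = 2.38.

2.38


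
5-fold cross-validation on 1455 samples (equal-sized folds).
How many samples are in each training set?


Each validation fold has 1455/5 = 291 samples. Training set = 1455 - 291 = 1164.

1164


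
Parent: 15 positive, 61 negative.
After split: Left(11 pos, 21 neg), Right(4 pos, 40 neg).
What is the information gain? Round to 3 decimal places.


H(parent) = 0.7166. H(left) = 0.9284, H(right) = 0.4395. Weighted = (32/76)*0.9284 + (44/76)*0.4395 = 0.6454. IG = 0.7166 - 0.6454 = 0.0712, which rounds to 0.071.

0.071


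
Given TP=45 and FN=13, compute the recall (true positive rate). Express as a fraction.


Recall = TP / (TP + FN) = 45 / 58 = 45/58.

45/58


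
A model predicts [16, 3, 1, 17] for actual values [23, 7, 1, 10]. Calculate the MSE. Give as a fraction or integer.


MSE = (1/4) * ((23-16)^2=49 + (7-3)^2=16 + (1-1)^2=0 + (10-17)^2=49). Sum = 114. MSE = 57/2.

57/2


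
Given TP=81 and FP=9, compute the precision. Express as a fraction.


Precision = TP / (TP + FP) = 81 / 90 = 9/10.

9/10


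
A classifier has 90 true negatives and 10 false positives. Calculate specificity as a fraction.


Specificity = TN / (TN + FP) = 90 / 100 = 9/10.

9/10


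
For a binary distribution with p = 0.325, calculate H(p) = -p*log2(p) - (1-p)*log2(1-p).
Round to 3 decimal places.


H = -0.325*log2(0.325) - 0.675*log2(0.675) = 0.910.

0.910


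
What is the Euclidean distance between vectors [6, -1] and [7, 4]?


d = sqrt(sum of squared differences). (6-7)^2=1, (-1-4)^2=25. Sum = 26.

sqrt(26)


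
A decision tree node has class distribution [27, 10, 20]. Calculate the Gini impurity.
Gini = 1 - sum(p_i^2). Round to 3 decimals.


Total = 57. Proportions: 27/57, 10/57, 20/57. sum(p_i^2) = 0.3783. Gini = 1 - 0.3783 = 0.6217, which rounds to 0.622.

0.622


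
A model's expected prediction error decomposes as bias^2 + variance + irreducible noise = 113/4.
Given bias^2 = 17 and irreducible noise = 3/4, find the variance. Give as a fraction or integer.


Total error = bias^2 + variance + irreducible noise. So variance = 113/4 - 17 - 3/4 = 21/2.

21/2


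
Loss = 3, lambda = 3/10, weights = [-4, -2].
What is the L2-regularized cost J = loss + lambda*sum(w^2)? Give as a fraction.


L2 sq norm = sum(w^2) = 20. J = 3 + 3/10 * 20 = 9.

9


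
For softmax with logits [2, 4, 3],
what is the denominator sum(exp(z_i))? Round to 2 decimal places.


Denom = e^2=7.3891 + e^4=54.5982 + e^3=20.0855. Sum = 82.0728, which rounds to 82.07.

82.07


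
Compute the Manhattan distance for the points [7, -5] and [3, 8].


d = sum of absolute differences: |7-3|=4 + |-5-8|=13 = 17.

17


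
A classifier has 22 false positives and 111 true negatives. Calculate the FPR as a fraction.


FPR = FP / (FP + TN) = 22 / 133 = 22/133.

22/133


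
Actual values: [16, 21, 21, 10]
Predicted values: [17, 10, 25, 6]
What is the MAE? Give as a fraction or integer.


MAE = (1/4) * (|16-17|=1 + |21-10|=11 + |21-25|=4 + |10-6|=4). Sum = 20. MAE = 5.

5


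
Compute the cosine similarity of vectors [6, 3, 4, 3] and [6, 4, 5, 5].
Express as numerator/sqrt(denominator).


dot = 83. |a|^2 = 70, |b|^2 = 102. cos = 83/sqrt(7140).

83/sqrt(7140)


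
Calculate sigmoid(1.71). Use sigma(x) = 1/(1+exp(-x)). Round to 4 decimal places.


sigma(1.71) = 1/(1+e^(-1.71)) = 1/(1+0.180866) = 1/1.180866 = 0.8468.

0.8468


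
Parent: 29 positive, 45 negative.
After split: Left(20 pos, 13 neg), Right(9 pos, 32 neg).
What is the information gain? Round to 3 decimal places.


H(parent) = 0.9660. H(left) = 0.9673, H(right) = 0.7593. Weighted = (33/74)*0.9673 + (41/74)*0.7593 = 0.8521. IG = 0.9660 - 0.8521 = 0.1139, which rounds to 0.114.

0.114


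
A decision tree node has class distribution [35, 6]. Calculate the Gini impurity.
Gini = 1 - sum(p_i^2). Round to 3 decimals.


Total = 41. Proportions: 35/41, 6/41. sum(p_i^2) = 0.7501. Gini = 1 - 0.7501 = 0.2499, which rounds to 0.250.

0.250


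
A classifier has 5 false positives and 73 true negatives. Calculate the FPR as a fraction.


FPR = FP / (FP + TN) = 5 / 78 = 5/78.

5/78


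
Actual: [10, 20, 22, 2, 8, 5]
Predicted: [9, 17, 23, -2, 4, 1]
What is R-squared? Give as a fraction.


Mean(y) = 67/6. SS_res = 59. SS_tot = 1973/6. R^2 = 1 - 59/(1973/6) = 1619/1973.

1619/1973


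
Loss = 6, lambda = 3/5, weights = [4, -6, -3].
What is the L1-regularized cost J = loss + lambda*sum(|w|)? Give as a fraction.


L1 norm = sum(|w|) = 13. J = 6 + 3/5 * 13 = 69/5.

69/5


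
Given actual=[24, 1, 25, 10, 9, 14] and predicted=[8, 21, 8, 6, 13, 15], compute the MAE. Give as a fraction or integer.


MAE = (1/6) * (|24-8|=16 + |1-21|=20 + |25-8|=17 + |10-6|=4 + |9-13|=4 + |14-15|=1). Sum = 62. MAE = 31/3.

31/3


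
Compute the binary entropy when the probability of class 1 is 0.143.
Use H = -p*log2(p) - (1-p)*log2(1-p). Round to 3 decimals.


H = -0.143*log2(0.143) - 0.857*log2(0.857) = 0.592.

0.592


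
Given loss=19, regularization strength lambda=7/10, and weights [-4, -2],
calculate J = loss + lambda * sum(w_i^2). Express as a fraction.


L2 sq norm = sum(w^2) = 20. J = 19 + 7/10 * 20 = 33.

33


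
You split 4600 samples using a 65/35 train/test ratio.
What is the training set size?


Test set = 4600 * 35% = 1610. Training set = 4600 - 1610 = 2990.

2990


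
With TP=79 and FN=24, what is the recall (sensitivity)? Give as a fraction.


Recall = TP / (TP + FN) = 79 / 103 = 79/103.

79/103


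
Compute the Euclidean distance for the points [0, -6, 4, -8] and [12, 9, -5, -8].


d = sqrt(sum of squared differences). (0-12)^2=144, (-6-9)^2=225, (4--5)^2=81, (-8--8)^2=0. Sum = 450.

sqrt(450)


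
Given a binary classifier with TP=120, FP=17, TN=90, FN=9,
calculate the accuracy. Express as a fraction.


Accuracy = (TP + TN) / (TP + TN + FP + FN) = (120 + 90) / 236 = 105/118.

105/118


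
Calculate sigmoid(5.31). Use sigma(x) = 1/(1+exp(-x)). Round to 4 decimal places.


sigma(5.31) = 1/(1+e^(-5.31)) = 1/(1+0.004942) = 1/1.004942 = 0.9951.

0.9951


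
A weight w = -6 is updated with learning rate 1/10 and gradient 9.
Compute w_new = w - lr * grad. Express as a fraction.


w_new = -6 - 1/10 * 9 = -6 - 9/10 = -69/10.

-69/10


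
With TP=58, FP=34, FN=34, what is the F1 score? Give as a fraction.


Precision = 58/92 = 29/46. Recall = 58/92 = 29/46. F1 = 2*P*R/(P+R) = 29/46.

29/46


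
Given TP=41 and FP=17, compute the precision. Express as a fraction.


Precision = TP / (TP + FP) = 41 / 58 = 41/58.

41/58


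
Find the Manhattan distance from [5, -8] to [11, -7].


d = sum of absolute differences: |5-11|=6 + |-8--7|=1 = 7.

7


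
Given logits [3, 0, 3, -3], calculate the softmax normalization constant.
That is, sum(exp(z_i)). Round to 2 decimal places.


Denom = e^3=20.0855 + e^0=1.0000 + e^3=20.0855 + e^-3=0.0498. Sum = 41.2208, which rounds to 41.22.

41.22


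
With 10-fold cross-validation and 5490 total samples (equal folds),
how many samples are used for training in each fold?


Each validation fold has 5490/10 = 549 samples. Training set = 5490 - 549 = 4941.

4941


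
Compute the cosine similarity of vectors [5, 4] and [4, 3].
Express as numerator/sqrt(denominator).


dot = 32. |a|^2 = 41, |b|^2 = 25. cos = 32/sqrt(1025).

32/sqrt(1025)


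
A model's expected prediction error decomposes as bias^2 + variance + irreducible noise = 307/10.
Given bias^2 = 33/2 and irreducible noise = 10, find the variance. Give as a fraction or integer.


Total error = bias^2 + variance + irreducible noise. So variance = 307/10 - 33/2 - 10 = 21/5.

21/5


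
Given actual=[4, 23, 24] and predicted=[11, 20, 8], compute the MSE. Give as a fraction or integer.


MSE = (1/3) * ((4-11)^2=49 + (23-20)^2=9 + (24-8)^2=256). Sum = 314. MSE = 314/3.

314/3


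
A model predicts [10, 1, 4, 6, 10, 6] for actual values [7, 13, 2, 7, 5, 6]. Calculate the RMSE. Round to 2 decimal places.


MSE = 30.5000. RMSE = sqrt(30.5000) = 5.52.

5.52


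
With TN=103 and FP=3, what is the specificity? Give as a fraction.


Specificity = TN / (TN + FP) = 103 / 106 = 103/106.

103/106


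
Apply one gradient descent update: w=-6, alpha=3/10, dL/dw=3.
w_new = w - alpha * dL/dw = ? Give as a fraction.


w_new = -6 - 3/10 * 3 = -6 - 9/10 = -69/10.

-69/10


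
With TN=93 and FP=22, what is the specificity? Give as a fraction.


Specificity = TN / (TN + FP) = 93 / 115 = 93/115.

93/115


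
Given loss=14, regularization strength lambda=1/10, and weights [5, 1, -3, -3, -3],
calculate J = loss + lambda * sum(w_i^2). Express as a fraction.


L2 sq norm = sum(w^2) = 53. J = 14 + 1/10 * 53 = 193/10.

193/10


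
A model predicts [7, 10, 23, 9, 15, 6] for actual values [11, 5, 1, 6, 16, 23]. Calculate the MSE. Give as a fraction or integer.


MSE = (1/6) * ((11-7)^2=16 + (5-10)^2=25 + (1-23)^2=484 + (6-9)^2=9 + (16-15)^2=1 + (23-6)^2=289). Sum = 824. MSE = 412/3.

412/3


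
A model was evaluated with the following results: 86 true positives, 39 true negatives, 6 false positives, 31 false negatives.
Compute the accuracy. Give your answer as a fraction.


Accuracy = (TP + TN) / (TP + TN + FP + FN) = (86 + 39) / 162 = 125/162.

125/162


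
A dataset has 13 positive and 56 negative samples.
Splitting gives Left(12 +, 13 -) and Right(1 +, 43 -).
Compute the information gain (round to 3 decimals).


H(parent) = 0.6981. H(left) = 0.9988, H(right) = 0.1565. Weighted = (25/69)*0.9988 + (44/69)*0.1565 = 0.4617. IG = 0.6981 - 0.4617 = 0.2364, which rounds to 0.236.

0.236


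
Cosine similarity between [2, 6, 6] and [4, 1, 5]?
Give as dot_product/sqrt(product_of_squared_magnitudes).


dot = 44. |a|^2 = 76, |b|^2 = 42. cos = 44/sqrt(3192).

44/sqrt(3192)


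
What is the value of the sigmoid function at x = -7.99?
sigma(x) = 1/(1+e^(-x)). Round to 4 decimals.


sigma(-7.99) = 1/(1+e^(7.99)) = 1/(1+2951.296959) = 1/2952.296959 = 0.0003.

0.0003


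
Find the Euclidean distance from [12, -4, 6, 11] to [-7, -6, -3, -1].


d = sqrt(sum of squared differences). (12--7)^2=361, (-4--6)^2=4, (6--3)^2=81, (11--1)^2=144. Sum = 590.

sqrt(590)


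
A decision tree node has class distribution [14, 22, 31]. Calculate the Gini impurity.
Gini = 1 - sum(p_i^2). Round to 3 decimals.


Total = 67. Proportions: 14/67, 22/67, 31/67. sum(p_i^2) = 0.3656. Gini = 1 - 0.3656 = 0.6344, which rounds to 0.634.

0.634


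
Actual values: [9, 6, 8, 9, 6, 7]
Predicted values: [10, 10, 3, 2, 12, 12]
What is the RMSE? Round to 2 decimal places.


MSE = 25.3333. RMSE = sqrt(25.3333) = 5.03.

5.03


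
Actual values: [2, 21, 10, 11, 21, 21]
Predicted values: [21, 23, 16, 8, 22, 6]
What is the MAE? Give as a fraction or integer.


MAE = (1/6) * (|2-21|=19 + |21-23|=2 + |10-16|=6 + |11-8|=3 + |21-22|=1 + |21-6|=15). Sum = 46. MAE = 23/3.

23/3


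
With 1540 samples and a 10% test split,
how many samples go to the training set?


Test set = 1540 * 10% = 154. Training set = 1540 - 154 = 1386.

1386


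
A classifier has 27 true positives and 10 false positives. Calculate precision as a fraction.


Precision = TP / (TP + FP) = 27 / 37 = 27/37.

27/37


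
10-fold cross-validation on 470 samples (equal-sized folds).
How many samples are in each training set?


Each validation fold has 470/10 = 47 samples. Training set = 470 - 47 = 423.

423


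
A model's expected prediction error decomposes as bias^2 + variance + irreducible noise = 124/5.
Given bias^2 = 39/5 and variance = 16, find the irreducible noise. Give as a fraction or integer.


Total error = bias^2 + variance + irreducible noise. So irreducible noise = 124/5 - 39/5 - 16 = 1.

1


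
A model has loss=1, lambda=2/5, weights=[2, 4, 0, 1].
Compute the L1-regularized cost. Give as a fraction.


L1 norm = sum(|w|) = 7. J = 1 + 2/5 * 7 = 19/5.

19/5


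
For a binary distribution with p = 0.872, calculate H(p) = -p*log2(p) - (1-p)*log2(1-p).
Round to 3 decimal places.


H = -0.872*log2(0.872) - 0.128*log2(0.128) = 0.552.

0.552


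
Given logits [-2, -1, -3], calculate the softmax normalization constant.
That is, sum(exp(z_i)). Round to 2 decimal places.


Denom = e^-2=0.1353 + e^-1=0.3679 + e^-3=0.0498. Sum = 0.5530, which rounds to 0.55.

0.55


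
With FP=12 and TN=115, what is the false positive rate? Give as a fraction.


FPR = FP / (FP + TN) = 12 / 127 = 12/127.

12/127


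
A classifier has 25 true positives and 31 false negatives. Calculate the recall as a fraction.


Recall = TP / (TP + FN) = 25 / 56 = 25/56.

25/56


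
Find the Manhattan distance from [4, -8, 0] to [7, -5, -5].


d = sum of absolute differences: |4-7|=3 + |-8--5|=3 + |0--5|=5 = 11.

11


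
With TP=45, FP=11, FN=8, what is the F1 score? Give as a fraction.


Precision = 45/56 = 45/56. Recall = 45/53 = 45/53. F1 = 2*P*R/(P+R) = 90/109.

90/109


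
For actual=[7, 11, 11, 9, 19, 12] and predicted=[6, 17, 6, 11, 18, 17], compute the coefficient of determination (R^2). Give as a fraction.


Mean(y) = 23/2. SS_res = 92. SS_tot = 167/2. R^2 = 1 - 92/(167/2) = -17/167.

-17/167


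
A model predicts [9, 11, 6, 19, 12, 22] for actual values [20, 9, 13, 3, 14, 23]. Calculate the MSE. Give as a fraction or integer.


MSE = (1/6) * ((20-9)^2=121 + (9-11)^2=4 + (13-6)^2=49 + (3-19)^2=256 + (14-12)^2=4 + (23-22)^2=1). Sum = 435. MSE = 145/2.

145/2


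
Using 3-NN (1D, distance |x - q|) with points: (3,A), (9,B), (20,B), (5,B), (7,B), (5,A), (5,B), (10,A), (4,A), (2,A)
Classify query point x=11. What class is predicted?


Distances: |3-11|=8, |9-11|=2, |20-11|=9, |5-11|=6, |7-11|=4, |5-11|=6, |5-11|=6, |10-11|=1, |4-11|=7, |2-11|=9. 3 nearest: (10,A), (9,B), (7,B). Counts: {'A': 1, 'B': 2}. Majority class: B.

B


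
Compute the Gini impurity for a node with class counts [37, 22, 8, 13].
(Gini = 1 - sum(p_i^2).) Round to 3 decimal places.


Total = 80. Proportions: 37/80, 22/80, 8/80, 13/80. sum(p_i^2) = 0.3259. Gini = 1 - 0.3259 = 0.6741, which rounds to 0.674.

0.674


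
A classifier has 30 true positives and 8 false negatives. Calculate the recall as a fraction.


Recall = TP / (TP + FN) = 30 / 38 = 15/19.

15/19


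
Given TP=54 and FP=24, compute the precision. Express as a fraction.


Precision = TP / (TP + FP) = 54 / 78 = 9/13.

9/13


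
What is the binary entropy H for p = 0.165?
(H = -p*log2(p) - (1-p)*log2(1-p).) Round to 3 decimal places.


H = -0.165*log2(0.165) - 0.835*log2(0.835) = 0.646.

0.646


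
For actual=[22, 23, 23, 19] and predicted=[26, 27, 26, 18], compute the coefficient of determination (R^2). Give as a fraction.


Mean(y) = 87/4. SS_res = 42. SS_tot = 43/4. R^2 = 1 - 42/(43/4) = -125/43.

-125/43


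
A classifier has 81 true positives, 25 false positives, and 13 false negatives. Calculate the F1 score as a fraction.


Precision = 81/106 = 81/106. Recall = 81/94 = 81/94. F1 = 2*P*R/(P+R) = 81/100.

81/100


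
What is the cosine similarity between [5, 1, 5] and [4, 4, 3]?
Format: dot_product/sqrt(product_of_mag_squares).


dot = 39. |a|^2 = 51, |b|^2 = 41. cos = 39/sqrt(2091).

39/sqrt(2091)


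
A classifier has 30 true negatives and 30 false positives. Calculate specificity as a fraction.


Specificity = TN / (TN + FP) = 30 / 60 = 1/2.

1/2


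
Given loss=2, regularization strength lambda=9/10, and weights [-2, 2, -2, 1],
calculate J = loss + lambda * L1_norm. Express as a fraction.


L1 norm = sum(|w|) = 7. J = 2 + 9/10 * 7 = 83/10.

83/10


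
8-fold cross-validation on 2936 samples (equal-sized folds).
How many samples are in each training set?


Each validation fold has 2936/8 = 367 samples. Training set = 2936 - 367 = 2569.

2569


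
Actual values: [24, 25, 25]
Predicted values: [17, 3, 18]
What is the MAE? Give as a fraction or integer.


MAE = (1/3) * (|24-17|=7 + |25-3|=22 + |25-18|=7). Sum = 36. MAE = 12.

12


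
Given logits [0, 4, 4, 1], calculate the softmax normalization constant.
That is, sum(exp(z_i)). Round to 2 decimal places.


Denom = e^0=1.0000 + e^4=54.5982 + e^4=54.5982 + e^1=2.7183. Sum = 112.9147, which rounds to 112.91.

112.91


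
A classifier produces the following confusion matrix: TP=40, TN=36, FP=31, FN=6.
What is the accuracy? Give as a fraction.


Accuracy = (TP + TN) / (TP + TN + FP + FN) = (40 + 36) / 113 = 76/113.

76/113


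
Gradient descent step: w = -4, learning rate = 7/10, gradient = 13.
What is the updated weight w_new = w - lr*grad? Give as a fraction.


w_new = -4 - 7/10 * 13 = -4 - 91/10 = -131/10.

-131/10


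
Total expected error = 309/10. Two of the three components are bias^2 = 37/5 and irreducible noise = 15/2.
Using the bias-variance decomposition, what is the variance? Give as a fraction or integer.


Total error = bias^2 + variance + irreducible noise. So variance = 309/10 - 37/5 - 15/2 = 16.

16


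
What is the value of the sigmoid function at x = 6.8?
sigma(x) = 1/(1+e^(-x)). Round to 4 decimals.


sigma(6.8) = 1/(1+e^(-6.8)) = 1/(1+0.001114) = 1/1.001114 = 0.9989.

0.9989


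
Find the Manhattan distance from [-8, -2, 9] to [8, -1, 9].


d = sum of absolute differences: |-8-8|=16 + |-2--1|=1 + |9-9|=0 = 17.

17


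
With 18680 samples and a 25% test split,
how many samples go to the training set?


Test set = 18680 * 25% = 4670. Training set = 18680 - 4670 = 14010.

14010


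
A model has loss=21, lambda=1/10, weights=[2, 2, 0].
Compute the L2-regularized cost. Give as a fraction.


L2 sq norm = sum(w^2) = 8. J = 21 + 1/10 * 8 = 109/5.

109/5


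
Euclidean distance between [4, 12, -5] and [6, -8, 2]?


d = sqrt(sum of squared differences). (4-6)^2=4, (12--8)^2=400, (-5-2)^2=49. Sum = 453.

sqrt(453)


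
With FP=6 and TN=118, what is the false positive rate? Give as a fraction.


FPR = FP / (FP + TN) = 6 / 124 = 3/62.

3/62


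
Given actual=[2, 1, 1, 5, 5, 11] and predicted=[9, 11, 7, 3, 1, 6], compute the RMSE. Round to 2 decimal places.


MSE = 38.3333. RMSE = sqrt(38.3333) = 6.19.

6.19


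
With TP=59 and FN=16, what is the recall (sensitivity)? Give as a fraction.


Recall = TP / (TP + FN) = 59 / 75 = 59/75.

59/75


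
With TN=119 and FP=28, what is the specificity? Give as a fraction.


Specificity = TN / (TN + FP) = 119 / 147 = 17/21.

17/21


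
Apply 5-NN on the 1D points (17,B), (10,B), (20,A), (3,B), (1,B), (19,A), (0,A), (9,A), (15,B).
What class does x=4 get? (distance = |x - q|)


Distances: |17-4|=13, |10-4|=6, |20-4|=16, |3-4|=1, |1-4|=3, |19-4|=15, |0-4|=4, |9-4|=5, |15-4|=11. 5 nearest: (3,B), (1,B), (0,A), (9,A), (10,B). Counts: {'B': 3, 'A': 2}. Majority class: B.

B


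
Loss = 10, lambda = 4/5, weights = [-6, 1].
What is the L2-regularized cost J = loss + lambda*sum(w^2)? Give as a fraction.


L2 sq norm = sum(w^2) = 37. J = 10 + 4/5 * 37 = 198/5.

198/5


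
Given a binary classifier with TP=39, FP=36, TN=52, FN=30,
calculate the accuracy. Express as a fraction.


Accuracy = (TP + TN) / (TP + TN + FP + FN) = (39 + 52) / 157 = 91/157.

91/157


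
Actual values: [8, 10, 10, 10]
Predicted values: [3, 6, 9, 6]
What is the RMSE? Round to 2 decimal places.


MSE = 14.5000. RMSE = sqrt(14.5000) = 3.81.

3.81


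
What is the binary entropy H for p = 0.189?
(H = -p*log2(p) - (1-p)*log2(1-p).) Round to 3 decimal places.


H = -0.189*log2(0.189) - 0.811*log2(0.811) = 0.699.

0.699


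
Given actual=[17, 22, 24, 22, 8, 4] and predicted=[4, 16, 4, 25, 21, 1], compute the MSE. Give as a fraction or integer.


MSE = (1/6) * ((17-4)^2=169 + (22-16)^2=36 + (24-4)^2=400 + (22-25)^2=9 + (8-21)^2=169 + (4-1)^2=9). Sum = 792. MSE = 132.

132


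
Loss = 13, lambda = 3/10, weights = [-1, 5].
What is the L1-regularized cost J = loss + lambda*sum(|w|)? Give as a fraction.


L1 norm = sum(|w|) = 6. J = 13 + 3/10 * 6 = 74/5.

74/5


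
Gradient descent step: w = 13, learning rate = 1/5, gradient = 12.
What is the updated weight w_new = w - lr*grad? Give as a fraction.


w_new = 13 - 1/5 * 12 = 13 - 12/5 = 53/5.

53/5


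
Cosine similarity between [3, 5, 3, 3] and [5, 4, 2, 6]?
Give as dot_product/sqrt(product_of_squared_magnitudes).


dot = 59. |a|^2 = 52, |b|^2 = 81. cos = 59/sqrt(4212).

59/sqrt(4212)


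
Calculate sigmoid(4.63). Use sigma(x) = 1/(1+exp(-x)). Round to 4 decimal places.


sigma(4.63) = 1/(1+e^(-4.63)) = 1/(1+0.009755) = 1/1.009755 = 0.9903.

0.9903


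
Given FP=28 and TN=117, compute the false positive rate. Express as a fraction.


FPR = FP / (FP + TN) = 28 / 145 = 28/145.

28/145


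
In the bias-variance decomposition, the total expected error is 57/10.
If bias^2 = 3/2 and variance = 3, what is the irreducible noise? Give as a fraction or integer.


Total error = bias^2 + variance + irreducible noise. So irreducible noise = 57/10 - 3/2 - 3 = 6/5.

6/5


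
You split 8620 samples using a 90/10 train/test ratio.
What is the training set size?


Test set = 8620 * 10% = 862. Training set = 8620 - 862 = 7758.

7758


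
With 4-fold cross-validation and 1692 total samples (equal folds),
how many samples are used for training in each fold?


Each validation fold has 1692/4 = 423 samples. Training set = 1692 - 423 = 1269.

1269


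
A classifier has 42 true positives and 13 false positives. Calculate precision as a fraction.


Precision = TP / (TP + FP) = 42 / 55 = 42/55.

42/55


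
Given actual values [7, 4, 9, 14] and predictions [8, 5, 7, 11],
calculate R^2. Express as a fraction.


Mean(y) = 17/2. SS_res = 15. SS_tot = 53. R^2 = 1 - 15/(53) = 38/53.

38/53


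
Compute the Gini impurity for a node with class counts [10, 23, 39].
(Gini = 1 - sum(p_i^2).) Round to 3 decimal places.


Total = 72. Proportions: 10/72, 23/72, 39/72. sum(p_i^2) = 0.4147. Gini = 1 - 0.4147 = 0.5853, which rounds to 0.585.

0.585


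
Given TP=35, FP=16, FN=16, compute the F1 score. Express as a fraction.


Precision = 35/51 = 35/51. Recall = 35/51 = 35/51. F1 = 2*P*R/(P+R) = 35/51.

35/51


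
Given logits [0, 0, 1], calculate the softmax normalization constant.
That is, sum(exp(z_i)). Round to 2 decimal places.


Denom = e^0=1.0000 + e^0=1.0000 + e^1=2.7183. Sum = 4.7183, which rounds to 4.72.

4.72


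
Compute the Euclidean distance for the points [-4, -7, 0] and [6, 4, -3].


d = sqrt(sum of squared differences). (-4-6)^2=100, (-7-4)^2=121, (0--3)^2=9. Sum = 230.

sqrt(230)


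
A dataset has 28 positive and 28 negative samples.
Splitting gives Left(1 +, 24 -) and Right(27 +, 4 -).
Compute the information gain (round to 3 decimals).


H(parent) = 1.0000. H(left) = 0.2423, H(right) = 0.5548. Weighted = (25/56)*0.2423 + (31/56)*0.5548 = 0.4153. IG = 1.0000 - 0.4153 = 0.5847, which rounds to 0.585.

0.585


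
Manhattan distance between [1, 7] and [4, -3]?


d = sum of absolute differences: |1-4|=3 + |7--3|=10 = 13.

13


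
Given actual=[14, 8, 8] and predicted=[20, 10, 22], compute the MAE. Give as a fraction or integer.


MAE = (1/3) * (|14-20|=6 + |8-10|=2 + |8-22|=14). Sum = 22. MAE = 22/3.

22/3


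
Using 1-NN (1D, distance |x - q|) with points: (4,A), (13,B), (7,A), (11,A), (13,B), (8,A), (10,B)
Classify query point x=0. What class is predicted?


Distances: |4-0|=4, |13-0|=13, |7-0|=7, |11-0|=11, |13-0|=13, |8-0|=8, |10-0|=10. 1 nearest: (4,A). Counts: {'A': 1}. Majority class: A.

A


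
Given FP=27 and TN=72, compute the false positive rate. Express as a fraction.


FPR = FP / (FP + TN) = 27 / 99 = 3/11.

3/11


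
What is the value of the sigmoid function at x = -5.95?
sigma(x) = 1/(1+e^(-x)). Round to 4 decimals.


sigma(-5.95) = 1/(1+e^(5.95)) = 1/(1+383.753339) = 1/384.753339 = 0.0026.

0.0026


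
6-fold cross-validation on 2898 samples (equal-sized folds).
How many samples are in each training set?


Each validation fold has 2898/6 = 483 samples. Training set = 2898 - 483 = 2415.

2415


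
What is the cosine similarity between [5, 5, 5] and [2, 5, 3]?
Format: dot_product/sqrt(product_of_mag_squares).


dot = 50. |a|^2 = 75, |b|^2 = 38. cos = 50/sqrt(2850).

50/sqrt(2850)


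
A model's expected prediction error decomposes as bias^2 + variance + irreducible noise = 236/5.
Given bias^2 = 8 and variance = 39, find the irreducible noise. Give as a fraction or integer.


Total error = bias^2 + variance + irreducible noise. So irreducible noise = 236/5 - 8 - 39 = 1/5.

1/5


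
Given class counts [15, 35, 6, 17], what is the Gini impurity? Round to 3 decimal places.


Total = 73. Proportions: 15/73, 35/73, 6/73, 17/73. sum(p_i^2) = 0.3331. Gini = 1 - 0.3331 = 0.6669, which rounds to 0.667.

0.667


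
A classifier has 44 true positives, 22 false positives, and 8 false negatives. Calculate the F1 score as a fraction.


Precision = 44/66 = 2/3. Recall = 44/52 = 11/13. F1 = 2*P*R/(P+R) = 44/59.

44/59


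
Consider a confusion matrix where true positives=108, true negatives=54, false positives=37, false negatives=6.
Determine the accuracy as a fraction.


Accuracy = (TP + TN) / (TP + TN + FP + FN) = (108 + 54) / 205 = 162/205.

162/205


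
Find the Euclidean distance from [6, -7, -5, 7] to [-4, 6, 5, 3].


d = sqrt(sum of squared differences). (6--4)^2=100, (-7-6)^2=169, (-5-5)^2=100, (7-3)^2=16. Sum = 385.

sqrt(385)


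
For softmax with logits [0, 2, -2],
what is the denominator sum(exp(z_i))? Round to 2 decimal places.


Denom = e^0=1.0000 + e^2=7.3891 + e^-2=0.1353. Sum = 8.5244, which rounds to 8.52.

8.52


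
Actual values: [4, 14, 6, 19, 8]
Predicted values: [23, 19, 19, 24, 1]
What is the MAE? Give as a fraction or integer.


MAE = (1/5) * (|4-23|=19 + |14-19|=5 + |6-19|=13 + |19-24|=5 + |8-1|=7). Sum = 49. MAE = 49/5.

49/5


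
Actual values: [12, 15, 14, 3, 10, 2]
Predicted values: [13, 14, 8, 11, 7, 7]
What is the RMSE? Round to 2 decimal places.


MSE = 22.6667. RMSE = sqrt(22.6667) = 4.76.

4.76


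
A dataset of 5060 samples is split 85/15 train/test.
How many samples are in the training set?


Test set = 5060 * 15% = 759. Training set = 5060 - 759 = 4301.

4301


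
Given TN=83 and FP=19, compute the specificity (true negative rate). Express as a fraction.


Specificity = TN / (TN + FP) = 83 / 102 = 83/102.

83/102


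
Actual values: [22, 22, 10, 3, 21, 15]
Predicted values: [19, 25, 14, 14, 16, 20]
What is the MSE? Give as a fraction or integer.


MSE = (1/6) * ((22-19)^2=9 + (22-25)^2=9 + (10-14)^2=16 + (3-14)^2=121 + (21-16)^2=25 + (15-20)^2=25). Sum = 205. MSE = 205/6.

205/6


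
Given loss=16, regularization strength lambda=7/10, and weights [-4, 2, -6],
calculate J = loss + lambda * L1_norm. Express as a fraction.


L1 norm = sum(|w|) = 12. J = 16 + 7/10 * 12 = 122/5.

122/5


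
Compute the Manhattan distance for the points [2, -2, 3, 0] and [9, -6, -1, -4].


d = sum of absolute differences: |2-9|=7 + |-2--6|=4 + |3--1|=4 + |0--4|=4 = 19.

19


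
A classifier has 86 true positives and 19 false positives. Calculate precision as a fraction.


Precision = TP / (TP + FP) = 86 / 105 = 86/105.

86/105


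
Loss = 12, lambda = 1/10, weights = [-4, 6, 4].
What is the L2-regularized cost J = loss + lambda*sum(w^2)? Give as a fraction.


L2 sq norm = sum(w^2) = 68. J = 12 + 1/10 * 68 = 94/5.

94/5


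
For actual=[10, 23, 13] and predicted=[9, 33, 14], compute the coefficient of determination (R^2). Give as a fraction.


Mean(y) = 46/3. SS_res = 102. SS_tot = 278/3. R^2 = 1 - 102/(278/3) = -14/139.

-14/139


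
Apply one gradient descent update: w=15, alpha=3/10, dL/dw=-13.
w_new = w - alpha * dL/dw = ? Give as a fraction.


w_new = 15 - 3/10 * -13 = 15 - -39/10 = 189/10.

189/10


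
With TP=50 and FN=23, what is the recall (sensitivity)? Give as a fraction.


Recall = TP / (TP + FN) = 50 / 73 = 50/73.

50/73


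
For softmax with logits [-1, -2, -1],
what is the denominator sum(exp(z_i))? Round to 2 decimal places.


Denom = e^-1=0.3679 + e^-2=0.1353 + e^-1=0.3679. Sum = 0.8711, which rounds to 0.87.

0.87


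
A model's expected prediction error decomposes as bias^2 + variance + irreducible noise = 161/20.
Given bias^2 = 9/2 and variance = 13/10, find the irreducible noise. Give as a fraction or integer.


Total error = bias^2 + variance + irreducible noise. So irreducible noise = 161/20 - 9/2 - 13/10 = 9/4.

9/4


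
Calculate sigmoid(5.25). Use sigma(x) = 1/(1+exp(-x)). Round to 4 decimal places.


sigma(5.25) = 1/(1+e^(-5.25)) = 1/(1+0.005248) = 1/1.005248 = 0.9948.

0.9948


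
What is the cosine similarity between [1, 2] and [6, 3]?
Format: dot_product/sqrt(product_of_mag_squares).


dot = 12. |a|^2 = 5, |b|^2 = 45. cos = 12/sqrt(225).

12/sqrt(225)


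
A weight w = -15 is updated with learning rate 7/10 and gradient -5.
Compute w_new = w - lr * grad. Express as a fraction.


w_new = -15 - 7/10 * -5 = -15 - -7/2 = -23/2.

-23/2


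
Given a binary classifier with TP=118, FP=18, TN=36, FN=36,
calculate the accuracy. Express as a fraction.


Accuracy = (TP + TN) / (TP + TN + FP + FN) = (118 + 36) / 208 = 77/104.

77/104


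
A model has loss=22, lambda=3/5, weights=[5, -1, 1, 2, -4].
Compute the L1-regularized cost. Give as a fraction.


L1 norm = sum(|w|) = 13. J = 22 + 3/5 * 13 = 149/5.

149/5


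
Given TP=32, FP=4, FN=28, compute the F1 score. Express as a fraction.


Precision = 32/36 = 8/9. Recall = 32/60 = 8/15. F1 = 2*P*R/(P+R) = 2/3.

2/3


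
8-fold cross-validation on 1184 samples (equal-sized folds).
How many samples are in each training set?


Each validation fold has 1184/8 = 148 samples. Training set = 1184 - 148 = 1036.

1036


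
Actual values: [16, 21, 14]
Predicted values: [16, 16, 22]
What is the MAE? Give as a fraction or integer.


MAE = (1/3) * (|16-16|=0 + |21-16|=5 + |14-22|=8). Sum = 13. MAE = 13/3.

13/3


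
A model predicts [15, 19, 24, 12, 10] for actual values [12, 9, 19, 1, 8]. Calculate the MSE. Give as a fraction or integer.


MSE = (1/5) * ((12-15)^2=9 + (9-19)^2=100 + (19-24)^2=25 + (1-12)^2=121 + (8-10)^2=4). Sum = 259. MSE = 259/5.

259/5


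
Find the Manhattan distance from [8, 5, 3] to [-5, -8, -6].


d = sum of absolute differences: |8--5|=13 + |5--8|=13 + |3--6|=9 = 35.

35


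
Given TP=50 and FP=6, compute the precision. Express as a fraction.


Precision = TP / (TP + FP) = 50 / 56 = 25/28.

25/28


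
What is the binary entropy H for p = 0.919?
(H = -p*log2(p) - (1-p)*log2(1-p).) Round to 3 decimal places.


H = -0.919*log2(0.919) - 0.081*log2(0.081) = 0.406.

0.406


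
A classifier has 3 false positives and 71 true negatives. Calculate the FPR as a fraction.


FPR = FP / (FP + TN) = 3 / 74 = 3/74.

3/74


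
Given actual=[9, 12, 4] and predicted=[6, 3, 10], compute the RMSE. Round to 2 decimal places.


MSE = 42.0000. RMSE = sqrt(42.0000) = 6.48.

6.48


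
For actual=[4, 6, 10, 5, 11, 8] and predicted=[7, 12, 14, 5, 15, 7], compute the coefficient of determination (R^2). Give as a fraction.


Mean(y) = 22/3. SS_res = 78. SS_tot = 118/3. R^2 = 1 - 78/(118/3) = -58/59.

-58/59


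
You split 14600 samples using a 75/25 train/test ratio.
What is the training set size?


Test set = 14600 * 25% = 3650. Training set = 14600 - 3650 = 10950.

10950


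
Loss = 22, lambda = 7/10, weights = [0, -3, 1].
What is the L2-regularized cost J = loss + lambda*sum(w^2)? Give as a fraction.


L2 sq norm = sum(w^2) = 10. J = 22 + 7/10 * 10 = 29.

29


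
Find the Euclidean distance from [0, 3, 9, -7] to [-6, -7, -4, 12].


d = sqrt(sum of squared differences). (0--6)^2=36, (3--7)^2=100, (9--4)^2=169, (-7-12)^2=361. Sum = 666.

sqrt(666)


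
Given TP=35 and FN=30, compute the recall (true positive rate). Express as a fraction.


Recall = TP / (TP + FN) = 35 / 65 = 7/13.

7/13


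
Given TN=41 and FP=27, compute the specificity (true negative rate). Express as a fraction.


Specificity = TN / (TN + FP) = 41 / 68 = 41/68.

41/68


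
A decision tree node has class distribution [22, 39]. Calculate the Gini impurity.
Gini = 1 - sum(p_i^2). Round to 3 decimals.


Total = 61. Proportions: 22/61, 39/61. sum(p_i^2) = 0.5388. Gini = 1 - 0.5388 = 0.4612, which rounds to 0.461.

0.461


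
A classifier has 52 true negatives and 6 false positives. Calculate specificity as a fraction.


Specificity = TN / (TN + FP) = 52 / 58 = 26/29.

26/29


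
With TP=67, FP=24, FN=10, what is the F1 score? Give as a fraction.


Precision = 67/91 = 67/91. Recall = 67/77 = 67/77. F1 = 2*P*R/(P+R) = 67/84.

67/84


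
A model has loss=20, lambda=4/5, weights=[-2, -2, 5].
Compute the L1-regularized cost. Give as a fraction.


L1 norm = sum(|w|) = 9. J = 20 + 4/5 * 9 = 136/5.

136/5


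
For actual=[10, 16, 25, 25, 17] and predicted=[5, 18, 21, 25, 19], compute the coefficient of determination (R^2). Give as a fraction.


Mean(y) = 93/5. SS_res = 49. SS_tot = 826/5. R^2 = 1 - 49/(826/5) = 83/118.

83/118


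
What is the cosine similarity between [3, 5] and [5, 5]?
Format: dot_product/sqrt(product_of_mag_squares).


dot = 40. |a|^2 = 34, |b|^2 = 50. cos = 40/sqrt(1700).

40/sqrt(1700)


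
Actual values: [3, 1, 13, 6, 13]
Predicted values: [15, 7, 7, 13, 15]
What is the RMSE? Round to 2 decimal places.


MSE = 53.8000. RMSE = sqrt(53.8000) = 7.33.

7.33


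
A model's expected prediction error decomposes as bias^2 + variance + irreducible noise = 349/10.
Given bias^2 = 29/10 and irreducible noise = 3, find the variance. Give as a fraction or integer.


Total error = bias^2 + variance + irreducible noise. So variance = 349/10 - 29/10 - 3 = 29.

29


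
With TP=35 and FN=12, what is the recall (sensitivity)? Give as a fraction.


Recall = TP / (TP + FN) = 35 / 47 = 35/47.

35/47


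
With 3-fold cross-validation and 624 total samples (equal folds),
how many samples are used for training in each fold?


Each validation fold has 624/3 = 208 samples. Training set = 624 - 208 = 416.

416


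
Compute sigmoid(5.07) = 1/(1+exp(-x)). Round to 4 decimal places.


sigma(5.07) = 1/(1+e^(-5.07)) = 1/(1+0.006282) = 1/1.006282 = 0.9938.

0.9938


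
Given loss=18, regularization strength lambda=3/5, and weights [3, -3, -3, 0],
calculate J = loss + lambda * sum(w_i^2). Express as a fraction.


L2 sq norm = sum(w^2) = 27. J = 18 + 3/5 * 27 = 171/5.

171/5


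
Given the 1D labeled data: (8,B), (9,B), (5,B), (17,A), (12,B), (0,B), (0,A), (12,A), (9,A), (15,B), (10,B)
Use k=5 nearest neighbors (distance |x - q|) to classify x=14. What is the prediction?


Distances: |8-14|=6, |9-14|=5, |5-14|=9, |17-14|=3, |12-14|=2, |0-14|=14, |0-14|=14, |12-14|=2, |9-14|=5, |15-14|=1, |10-14|=4. 5 nearest: (15,B), (12,A), (12,B), (17,A), (10,B). Counts: {'B': 3, 'A': 2}. Majority class: B.

B


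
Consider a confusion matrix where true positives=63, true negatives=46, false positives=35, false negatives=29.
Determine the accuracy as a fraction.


Accuracy = (TP + TN) / (TP + TN + FP + FN) = (63 + 46) / 173 = 109/173.

109/173


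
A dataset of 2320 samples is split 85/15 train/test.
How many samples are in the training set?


Test set = 2320 * 15% = 348. Training set = 2320 - 348 = 1972.

1972


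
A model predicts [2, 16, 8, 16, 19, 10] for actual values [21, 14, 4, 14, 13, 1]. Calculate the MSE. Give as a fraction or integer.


MSE = (1/6) * ((21-2)^2=361 + (14-16)^2=4 + (4-8)^2=16 + (14-16)^2=4 + (13-19)^2=36 + (1-10)^2=81). Sum = 502. MSE = 251/3.

251/3


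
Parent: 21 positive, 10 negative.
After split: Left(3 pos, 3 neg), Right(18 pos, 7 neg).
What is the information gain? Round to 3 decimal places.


H(parent) = 0.9072. H(left) = 1.0000, H(right) = 0.8555. Weighted = (6/31)*1.0000 + (25/31)*0.8555 = 0.8835. IG = 0.9072 - 0.8835 = 0.0237, which rounds to 0.024.

0.024


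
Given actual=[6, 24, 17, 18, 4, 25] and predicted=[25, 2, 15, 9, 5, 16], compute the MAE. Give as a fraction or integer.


MAE = (1/6) * (|6-25|=19 + |24-2|=22 + |17-15|=2 + |18-9|=9 + |4-5|=1 + |25-16|=9). Sum = 62. MAE = 31/3.

31/3


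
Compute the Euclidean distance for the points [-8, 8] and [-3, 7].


d = sqrt(sum of squared differences). (-8--3)^2=25, (8-7)^2=1. Sum = 26.

sqrt(26)


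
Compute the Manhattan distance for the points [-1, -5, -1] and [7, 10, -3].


d = sum of absolute differences: |-1-7|=8 + |-5-10|=15 + |-1--3|=2 = 25.

25


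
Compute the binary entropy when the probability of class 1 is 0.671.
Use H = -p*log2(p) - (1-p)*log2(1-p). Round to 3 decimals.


H = -0.671*log2(0.671) - 0.329*log2(0.329) = 0.914.

0.914


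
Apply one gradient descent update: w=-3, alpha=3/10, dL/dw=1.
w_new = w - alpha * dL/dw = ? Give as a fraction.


w_new = -3 - 3/10 * 1 = -3 - 3/10 = -33/10.

-33/10


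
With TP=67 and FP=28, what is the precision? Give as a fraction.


Precision = TP / (TP + FP) = 67 / 95 = 67/95.

67/95


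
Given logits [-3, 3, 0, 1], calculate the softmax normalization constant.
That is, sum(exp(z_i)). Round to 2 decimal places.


Denom = e^-3=0.0498 + e^3=20.0855 + e^0=1.0000 + e^1=2.7183. Sum = 23.8536, which rounds to 23.85.

23.85


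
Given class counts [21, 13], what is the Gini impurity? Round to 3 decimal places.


Total = 34. Proportions: 21/34, 13/34. sum(p_i^2) = 0.5277. Gini = 1 - 0.5277 = 0.4723, which rounds to 0.472.

0.472


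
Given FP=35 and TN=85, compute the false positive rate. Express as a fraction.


FPR = FP / (FP + TN) = 35 / 120 = 7/24.

7/24


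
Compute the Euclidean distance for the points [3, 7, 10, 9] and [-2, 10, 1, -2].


d = sqrt(sum of squared differences). (3--2)^2=25, (7-10)^2=9, (10-1)^2=81, (9--2)^2=121. Sum = 236.

sqrt(236)


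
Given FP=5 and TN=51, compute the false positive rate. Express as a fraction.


FPR = FP / (FP + TN) = 5 / 56 = 5/56.

5/56


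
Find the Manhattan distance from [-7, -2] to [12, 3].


d = sum of absolute differences: |-7-12|=19 + |-2-3|=5 = 24.

24


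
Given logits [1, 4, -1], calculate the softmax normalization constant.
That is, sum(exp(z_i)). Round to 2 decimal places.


Denom = e^1=2.7183 + e^4=54.5982 + e^-1=0.3679. Sum = 57.6844, which rounds to 57.68.

57.68
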